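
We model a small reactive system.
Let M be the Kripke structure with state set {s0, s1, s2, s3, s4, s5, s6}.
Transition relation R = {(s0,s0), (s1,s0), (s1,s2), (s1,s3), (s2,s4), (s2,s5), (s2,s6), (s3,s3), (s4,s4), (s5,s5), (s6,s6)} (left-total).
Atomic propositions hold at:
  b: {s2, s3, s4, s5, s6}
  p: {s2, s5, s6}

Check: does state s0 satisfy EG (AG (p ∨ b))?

Sat(p ∨ b) = {s2, s3, s4, s5, s6}
AG (p ∨ b): greatest fixpoint, start Z0 = {s2, s3, s4, s5, s6}, keep only states in Sat with every successor in Z. Already a fixed point.
Sat(AG (p ∨ b)) = {s2, s3, s4, s5, s6}
EG (AG (p ∨ b)): greatest fixpoint, start Z0 = {s2, s3, s4, s5, s6}, keep only states in Sat with some successor in Z. Already a fixed point.
Sat(EG (AG (p ∨ b))) = {s2, s3, s4, s5, s6}
s0 ∉ Sat(EG (AG (p ∨ b))) = {s2, s3, s4, s5, s6}, so the formula does not hold at s0.

No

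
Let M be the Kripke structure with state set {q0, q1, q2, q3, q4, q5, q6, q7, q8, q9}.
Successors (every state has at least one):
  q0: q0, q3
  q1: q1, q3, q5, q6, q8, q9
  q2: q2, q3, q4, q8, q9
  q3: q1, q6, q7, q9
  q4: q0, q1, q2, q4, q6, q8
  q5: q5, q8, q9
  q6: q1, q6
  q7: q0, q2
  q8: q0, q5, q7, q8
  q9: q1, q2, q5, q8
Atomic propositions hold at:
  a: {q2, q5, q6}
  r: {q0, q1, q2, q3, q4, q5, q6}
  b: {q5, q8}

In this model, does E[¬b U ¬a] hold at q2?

Yes

Sat(¬b) = {q0, q1, q2, q3, q4, q6, q7, q9}
Sat(¬a) = {q0, q1, q3, q4, q7, q8, q9}
E[¬b U ¬a]: least fixpoint, start Z0 = Sat(¬a) = {q0, q1, q3, q4, q7, q8, q9}, add states in Sat(¬b) with some successor in Z. Z1 = {q0, q1, q2, q3, q4, q6, q7, q8, q9}; fixed.
Sat(E[¬b U ¬a]) = {q0, q1, q2, q3, q4, q6, q7, q8, q9}
q2 ∈ Sat(E[¬b U ¬a]) = {q0, q1, q2, q3, q4, q6, q7, q8, q9}, so the formula holds at q2.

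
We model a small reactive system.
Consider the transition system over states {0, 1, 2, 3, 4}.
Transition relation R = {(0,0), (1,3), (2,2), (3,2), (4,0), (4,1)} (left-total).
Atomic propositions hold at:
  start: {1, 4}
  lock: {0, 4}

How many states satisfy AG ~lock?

Sat(~lock) = {1, 2, 3}
AG ~lock: greatest fixpoint, start Z0 = {1, 2, 3}, keep only states in Sat with every successor in Z. Already a fixed point.
Sat(AG ~lock) = {1, 2, 3}
|Sat(AG ~lock)| = |{1, 2, 3}| = 3.

3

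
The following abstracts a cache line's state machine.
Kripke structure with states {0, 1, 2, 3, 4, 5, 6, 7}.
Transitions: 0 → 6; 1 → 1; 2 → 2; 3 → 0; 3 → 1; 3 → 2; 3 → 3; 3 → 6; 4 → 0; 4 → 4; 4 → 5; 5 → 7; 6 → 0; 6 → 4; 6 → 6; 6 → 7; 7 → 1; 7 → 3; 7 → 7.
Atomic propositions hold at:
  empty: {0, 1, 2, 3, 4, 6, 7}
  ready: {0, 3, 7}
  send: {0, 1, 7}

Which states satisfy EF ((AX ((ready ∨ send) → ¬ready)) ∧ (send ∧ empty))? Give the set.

Sat(ready ∨ send) = {0, 1, 3, 7}
Sat(¬ready) = {1, 2, 4, 5, 6}
Sat((ready ∨ send) → ¬ready) = {1, 2, 4, 5, 6}
Sat(AX ((ready ∨ send) → ¬ready)) = {s : every successor in {1, 2, 4, 5, 6}} = {0, 1, 2}
Sat(send ∧ empty) = {0, 1, 7}
Sat((AX ((ready ∨ send) → ¬ready)) ∧ (send ∧ empty)) = {0, 1}
EF ((AX ((ready ∨ send) → ¬ready)) ∧ (send ∧ empty)): least fixpoint, start Z0 = {0, 1}, add states with some successor in Z. Z1 = {0, 1, 3, 4, 6, 7}; Z2 = {0, 1, 3, 4, 5, 6, 7}; fixed.
Sat(EF ((AX ((ready ∨ send) → ¬ready)) ∧ (send ∧ empty))) = {0, 1, 3, 4, 5, 6, 7}

{0, 1, 3, 4, 5, 6, 7}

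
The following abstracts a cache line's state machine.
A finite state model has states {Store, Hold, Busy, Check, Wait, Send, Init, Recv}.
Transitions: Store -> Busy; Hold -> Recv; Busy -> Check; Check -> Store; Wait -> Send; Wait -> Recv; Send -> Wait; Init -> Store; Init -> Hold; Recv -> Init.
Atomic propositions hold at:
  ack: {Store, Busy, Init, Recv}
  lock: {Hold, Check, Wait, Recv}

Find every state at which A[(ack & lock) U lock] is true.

{Hold, Check, Wait, Recv}

Sat(ack & lock) = {Recv}
A[(ack & lock) U lock]: least fixpoint, start Z0 = Sat(lock) = {Hold, Check, Wait, Recv}, add states in Sat(ack & lock) with every successor in Z. Already a fixed point.
Sat(A[(ack & lock) U lock]) = {Hold, Check, Wait, Recv}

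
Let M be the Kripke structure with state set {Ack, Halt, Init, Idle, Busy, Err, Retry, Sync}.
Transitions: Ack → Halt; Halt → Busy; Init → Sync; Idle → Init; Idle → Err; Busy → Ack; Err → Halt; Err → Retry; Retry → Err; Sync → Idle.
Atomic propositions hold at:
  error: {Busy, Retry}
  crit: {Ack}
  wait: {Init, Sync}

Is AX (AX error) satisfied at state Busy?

No

Sat(AX error) = {s : every successor in {Busy, Retry}} = {Halt}
Sat(AX (AX error)) = {s : every successor in {Halt}} = {Ack}
Busy ∉ Sat(AX (AX error)) = {Ack}, so the formula does not hold at Busy.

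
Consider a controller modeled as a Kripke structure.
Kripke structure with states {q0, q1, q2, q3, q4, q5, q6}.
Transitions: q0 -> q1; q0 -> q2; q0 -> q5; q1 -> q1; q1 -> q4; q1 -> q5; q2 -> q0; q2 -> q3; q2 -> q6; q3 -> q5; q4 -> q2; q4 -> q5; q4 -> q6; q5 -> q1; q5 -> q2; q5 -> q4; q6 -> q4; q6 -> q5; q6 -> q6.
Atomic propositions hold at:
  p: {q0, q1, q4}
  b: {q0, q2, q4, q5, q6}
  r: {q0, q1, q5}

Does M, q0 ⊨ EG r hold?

Yes

EG r: greatest fixpoint, start Z0 = {q0, q1, q5}, keep only states in Sat with some successor in Z. Already a fixed point.
Sat(EG r) = {q0, q1, q5}
q0 ∈ Sat(EG r) = {q0, q1, q5}, so the formula holds at q0.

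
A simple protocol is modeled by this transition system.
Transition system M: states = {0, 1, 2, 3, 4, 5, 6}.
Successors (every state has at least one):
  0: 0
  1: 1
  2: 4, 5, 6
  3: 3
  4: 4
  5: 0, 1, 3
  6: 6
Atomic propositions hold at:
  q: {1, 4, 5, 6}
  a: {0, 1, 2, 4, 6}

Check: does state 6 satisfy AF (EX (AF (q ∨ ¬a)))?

Yes

Sat(¬a) = {3, 5}
Sat(q ∨ ¬a) = {1, 3, 4, 5, 6}
AF (q ∨ ¬a): least fixpoint, start Z0 = {1, 3, 4, 5, 6}, add states with every successor in Z. Z1 = {1, 2, 3, 4, 5, 6}; fixed.
Sat(AF (q ∨ ¬a)) = {1, 2, 3, 4, 5, 6}
Sat(EX (AF (q ∨ ¬a))) = {s : some successor in {1, 2, 3, 4, 5, 6}} = {1, 2, 3, 4, 5, 6}
AF (EX (AF (q ∨ ¬a))): least fixpoint, start Z0 = {1, 2, 3, 4, 5, 6}, add states with every successor in Z. Already a fixed point.
Sat(AF (EX (AF (q ∨ ¬a)))) = {1, 2, 3, 4, 5, 6}
6 ∈ Sat(AF (EX (AF (q ∨ ¬a)))) = {1, 2, 3, 4, 5, 6}, so the formula holds at 6.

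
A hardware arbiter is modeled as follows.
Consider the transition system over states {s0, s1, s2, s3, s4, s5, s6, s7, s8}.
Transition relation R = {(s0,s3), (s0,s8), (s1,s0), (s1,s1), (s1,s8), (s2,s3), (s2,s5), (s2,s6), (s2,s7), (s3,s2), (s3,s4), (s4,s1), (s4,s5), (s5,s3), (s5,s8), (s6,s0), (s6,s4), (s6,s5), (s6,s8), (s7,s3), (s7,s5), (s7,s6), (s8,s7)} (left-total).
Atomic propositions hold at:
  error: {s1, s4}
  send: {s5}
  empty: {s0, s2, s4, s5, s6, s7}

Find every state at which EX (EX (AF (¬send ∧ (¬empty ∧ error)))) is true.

Sat(¬send) = {s0, s1, s2, s3, s4, s6, s7, s8}
Sat(¬empty) = {s1, s3, s8}
Sat(¬empty ∧ error) = {s1}
Sat(¬send ∧ (¬empty ∧ error)) = {s1}
AF (¬send ∧ (¬empty ∧ error)): least fixpoint, start Z0 = {s1}, add states with every successor in Z. Already a fixed point.
Sat(AF (¬send ∧ (¬empty ∧ error))) = {s1}
Sat(EX (AF (¬send ∧ (¬empty ∧ error)))) = {s : some successor in {s1}} = {s1, s4}
Sat(EX (EX (AF (¬send ∧ (¬empty ∧ error))))) = {s : some successor in {s1, s4}} = {s1, s3, s4, s6}

{s1, s3, s4, s6}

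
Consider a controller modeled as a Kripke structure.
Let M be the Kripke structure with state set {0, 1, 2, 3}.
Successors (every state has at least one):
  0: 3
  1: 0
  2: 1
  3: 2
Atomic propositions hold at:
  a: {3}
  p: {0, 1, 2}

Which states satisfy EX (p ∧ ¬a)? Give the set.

{1, 2, 3}

Sat(¬a) = {0, 1, 2}
Sat(p ∧ ¬a) = {0, 1, 2}
Sat(EX (p ∧ ¬a)) = {s : some successor in {0, 1, 2}} = {1, 2, 3}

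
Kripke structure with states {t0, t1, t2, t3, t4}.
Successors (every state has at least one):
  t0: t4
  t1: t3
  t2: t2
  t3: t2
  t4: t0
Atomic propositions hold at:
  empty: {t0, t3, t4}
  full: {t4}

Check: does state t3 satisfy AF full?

No

AF full: least fixpoint, start Z0 = {t4}, add states with every successor in Z. Z1 = {t0, t4}; fixed.
Sat(AF full) = {t0, t4}
t3 ∉ Sat(AF full) = {t0, t4}, so the formula does not hold at t3.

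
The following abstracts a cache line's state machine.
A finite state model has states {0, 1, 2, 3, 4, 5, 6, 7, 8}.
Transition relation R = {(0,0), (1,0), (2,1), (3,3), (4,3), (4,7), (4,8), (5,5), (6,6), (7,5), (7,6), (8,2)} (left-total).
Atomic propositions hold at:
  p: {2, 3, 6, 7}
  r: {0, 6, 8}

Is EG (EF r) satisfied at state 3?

No

EF r: least fixpoint, start Z0 = {0, 6, 8}, add states with some successor in Z. Z1 = {0, 1, 4, 6, 7, 8}; Z2 = {0, 1, 2, 4, 6, 7, 8}; fixed.
Sat(EF r) = {0, 1, 2, 4, 6, 7, 8}
EG (EF r): greatest fixpoint, start Z0 = {0, 1, 2, 4, 6, 7, 8}, keep only states in Sat with some successor in Z. Already a fixed point.
Sat(EG (EF r)) = {0, 1, 2, 4, 6, 7, 8}
3 ∉ Sat(EG (EF r)) = {0, 1, 2, 4, 6, 7, 8}, so the formula does not hold at 3.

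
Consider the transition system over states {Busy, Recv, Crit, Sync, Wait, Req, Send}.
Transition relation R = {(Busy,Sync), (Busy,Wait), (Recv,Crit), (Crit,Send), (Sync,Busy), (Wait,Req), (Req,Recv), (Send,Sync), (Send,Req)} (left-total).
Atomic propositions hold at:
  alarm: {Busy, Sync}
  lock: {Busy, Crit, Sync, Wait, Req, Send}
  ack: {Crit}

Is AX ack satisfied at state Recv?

Yes

Sat(AX ack) = {s : every successor in {Crit}} = {Recv}
Recv ∈ Sat(AX ack) = {Recv}, so the formula holds at Recv.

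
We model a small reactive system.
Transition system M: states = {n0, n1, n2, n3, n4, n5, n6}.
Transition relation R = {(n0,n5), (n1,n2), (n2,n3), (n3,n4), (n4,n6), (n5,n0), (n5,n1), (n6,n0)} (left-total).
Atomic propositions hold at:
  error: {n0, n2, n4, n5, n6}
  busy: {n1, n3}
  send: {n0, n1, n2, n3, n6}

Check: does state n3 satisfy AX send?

Sat(AX send) = {s : every successor in {n0, n1, n2, n3, n6}} = {n1, n2, n4, n5, n6}
n3 ∉ Sat(AX send) = {n1, n2, n4, n5, n6}, so the formula does not hold at n3.

No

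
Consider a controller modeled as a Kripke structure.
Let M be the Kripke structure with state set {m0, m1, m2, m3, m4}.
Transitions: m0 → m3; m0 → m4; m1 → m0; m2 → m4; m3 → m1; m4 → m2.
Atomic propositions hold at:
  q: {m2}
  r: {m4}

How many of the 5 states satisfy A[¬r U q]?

Sat(¬r) = {m0, m1, m2, m3}
A[¬r U q]: least fixpoint, start Z0 = Sat(q) = {m2}, add states in Sat(¬r) with every successor in Z. Already a fixed point.
Sat(A[¬r U q]) = {m2}
|Sat(A[¬r U q])| = |{m2}| = 1.

1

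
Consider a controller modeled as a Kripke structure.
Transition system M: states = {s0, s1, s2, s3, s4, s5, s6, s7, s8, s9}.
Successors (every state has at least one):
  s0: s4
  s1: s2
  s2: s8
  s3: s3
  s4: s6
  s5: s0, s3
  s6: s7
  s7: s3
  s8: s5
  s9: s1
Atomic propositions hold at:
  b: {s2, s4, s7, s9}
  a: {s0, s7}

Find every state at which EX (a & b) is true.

Sat(a & b) = {s7}
Sat(EX (a & b)) = {s : some successor in {s7}} = {s6}

{s6}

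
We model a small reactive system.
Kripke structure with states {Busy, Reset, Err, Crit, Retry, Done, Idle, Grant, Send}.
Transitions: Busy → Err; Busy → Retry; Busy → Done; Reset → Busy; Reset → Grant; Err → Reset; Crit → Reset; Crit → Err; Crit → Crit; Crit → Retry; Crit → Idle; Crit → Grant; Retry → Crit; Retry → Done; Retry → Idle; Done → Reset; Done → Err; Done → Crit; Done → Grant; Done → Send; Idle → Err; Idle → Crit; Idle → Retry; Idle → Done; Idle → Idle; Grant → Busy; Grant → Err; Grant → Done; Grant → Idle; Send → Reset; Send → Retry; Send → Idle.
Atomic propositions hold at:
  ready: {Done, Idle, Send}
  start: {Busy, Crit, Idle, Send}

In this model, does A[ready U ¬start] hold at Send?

Sat(¬start) = {Reset, Err, Retry, Done, Grant}
A[ready U ¬start]: least fixpoint, start Z0 = Sat(¬start) = {Reset, Err, Retry, Done, Grant}, add states in Sat(ready) with every successor in Z. Already a fixed point.
Sat(A[ready U ¬start]) = {Reset, Err, Retry, Done, Grant}
Send ∉ Sat(A[ready U ¬start]) = {Reset, Err, Retry, Done, Grant}, so the formula does not hold at Send.

No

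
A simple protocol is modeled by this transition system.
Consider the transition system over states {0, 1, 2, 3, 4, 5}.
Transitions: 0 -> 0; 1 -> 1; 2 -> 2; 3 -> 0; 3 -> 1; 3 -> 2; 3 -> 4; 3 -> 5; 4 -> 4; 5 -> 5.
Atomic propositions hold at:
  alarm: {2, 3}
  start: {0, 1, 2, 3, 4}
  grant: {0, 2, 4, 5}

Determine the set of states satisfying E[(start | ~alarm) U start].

{0, 1, 2, 3, 4}

Sat(~alarm) = {0, 1, 4, 5}
Sat(start | ~alarm) = {0, 1, 2, 3, 4, 5}
E[(start | ~alarm) U start]: least fixpoint, start Z0 = Sat(start) = {0, 1, 2, 3, 4}, add states in Sat(start | ~alarm) with some successor in Z. Already a fixed point.
Sat(E[(start | ~alarm) U start]) = {0, 1, 2, 3, 4}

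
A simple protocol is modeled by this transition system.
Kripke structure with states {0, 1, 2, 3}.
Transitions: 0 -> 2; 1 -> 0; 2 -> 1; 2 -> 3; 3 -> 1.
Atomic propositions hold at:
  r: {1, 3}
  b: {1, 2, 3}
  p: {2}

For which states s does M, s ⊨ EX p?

{0}

Sat(EX p) = {s : some successor in {2}} = {0}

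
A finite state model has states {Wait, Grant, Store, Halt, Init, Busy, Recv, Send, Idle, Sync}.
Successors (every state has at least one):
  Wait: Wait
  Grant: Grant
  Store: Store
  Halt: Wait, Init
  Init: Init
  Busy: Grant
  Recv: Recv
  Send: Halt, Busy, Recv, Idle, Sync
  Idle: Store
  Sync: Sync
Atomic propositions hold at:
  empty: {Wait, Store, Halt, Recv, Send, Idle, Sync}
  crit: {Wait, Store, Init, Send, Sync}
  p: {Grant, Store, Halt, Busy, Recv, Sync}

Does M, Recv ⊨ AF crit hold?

No

AF crit: least fixpoint, start Z0 = {Wait, Store, Init, Send, Sync}, add states with every successor in Z. Z1 = {Wait, Store, Halt, Init, Send, Idle, Sync}; fixed.
Sat(AF crit) = {Wait, Store, Halt, Init, Send, Idle, Sync}
Recv ∉ Sat(AF crit) = {Wait, Store, Halt, Init, Send, Idle, Sync}, so the formula does not hold at Recv.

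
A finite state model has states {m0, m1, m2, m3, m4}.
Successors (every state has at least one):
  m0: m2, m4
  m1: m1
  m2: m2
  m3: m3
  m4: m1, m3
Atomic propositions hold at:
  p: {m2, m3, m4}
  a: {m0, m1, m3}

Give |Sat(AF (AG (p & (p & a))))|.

Sat(p & a) = {m3}
Sat(p & (p & a)) = {m3}
AG (p & (p & a)): greatest fixpoint, start Z0 = {m3}, keep only states in Sat with every successor in Z. Already a fixed point.
Sat(AG (p & (p & a))) = {m3}
AF (AG (p & (p & a))): least fixpoint, start Z0 = {m3}, add states with every successor in Z. Already a fixed point.
Sat(AF (AG (p & (p & a)))) = {m3}
|Sat(AF (AG (p & (p & a))))| = |{m3}| = 1.

1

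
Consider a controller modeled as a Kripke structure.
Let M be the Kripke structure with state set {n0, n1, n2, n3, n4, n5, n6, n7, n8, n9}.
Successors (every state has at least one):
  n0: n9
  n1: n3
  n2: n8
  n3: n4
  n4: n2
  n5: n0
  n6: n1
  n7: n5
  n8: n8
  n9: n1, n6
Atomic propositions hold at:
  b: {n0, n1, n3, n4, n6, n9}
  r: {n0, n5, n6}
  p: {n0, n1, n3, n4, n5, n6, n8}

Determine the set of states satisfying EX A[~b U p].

Sat(~b) = {n2, n5, n7, n8}
A[~b U p]: least fixpoint, start Z0 = Sat(p) = {n0, n1, n3, n4, n5, n6, n8}, add states in Sat(~b) with every successor in Z. Z1 = {n0, n1, n2, n3, n4, n5, n6, n7, n8}; fixed.
Sat(A[~b U p]) = {n0, n1, n2, n3, n4, n5, n6, n7, n8}
Sat(EX A[~b U p]) = {s : some successor in {n0, n1, n2, n3, n4, n5, n6, n7, n8}} = {n1, n2, n3, n4, n5, n6, n7, n8, n9}

{n1, n2, n3, n4, n5, n6, n7, n8, n9}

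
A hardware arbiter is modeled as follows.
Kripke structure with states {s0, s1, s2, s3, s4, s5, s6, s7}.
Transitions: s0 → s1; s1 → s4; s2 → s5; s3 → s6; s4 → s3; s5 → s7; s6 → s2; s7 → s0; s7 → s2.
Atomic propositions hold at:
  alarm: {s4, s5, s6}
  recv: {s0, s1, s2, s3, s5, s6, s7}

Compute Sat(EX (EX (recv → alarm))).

{s0, s4, s6, s7}

Sat(recv → alarm) = {s4, s5, s6}
Sat(EX (recv → alarm)) = {s : some successor in {s4, s5, s6}} = {s1, s2, s3}
Sat(EX (EX (recv → alarm))) = {s : some successor in {s1, s2, s3}} = {s0, s4, s6, s7}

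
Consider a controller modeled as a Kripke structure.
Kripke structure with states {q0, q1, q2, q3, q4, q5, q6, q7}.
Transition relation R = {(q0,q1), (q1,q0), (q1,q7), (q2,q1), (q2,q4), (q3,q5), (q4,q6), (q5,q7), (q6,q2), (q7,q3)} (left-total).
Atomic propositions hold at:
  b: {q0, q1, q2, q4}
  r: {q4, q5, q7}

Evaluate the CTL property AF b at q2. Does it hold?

Yes

AF b: least fixpoint, start Z0 = {q0, q1, q2, q4}, add states with every successor in Z. Z1 = {q0, q1, q2, q4, q6}; fixed.
Sat(AF b) = {q0, q1, q2, q4, q6}
q2 ∈ Sat(AF b) = {q0, q1, q2, q4, q6}, so the formula holds at q2.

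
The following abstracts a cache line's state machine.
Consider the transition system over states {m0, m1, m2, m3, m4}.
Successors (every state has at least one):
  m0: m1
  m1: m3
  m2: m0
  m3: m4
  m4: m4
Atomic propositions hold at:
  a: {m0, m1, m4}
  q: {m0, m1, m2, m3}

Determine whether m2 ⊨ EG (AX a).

No

Sat(AX a) = {s : every successor in {m0, m1, m4}} = {m0, m2, m3, m4}
EG (AX a): greatest fixpoint, start Z0 = {m0, m2, m3, m4}, keep only states in Sat with some successor in Z. Z1 = {m2, m3, m4}; Z2 = {m3, m4}; fixed.
Sat(EG (AX a)) = {m3, m4}
m2 ∉ Sat(EG (AX a)) = {m3, m4}, so the formula does not hold at m2.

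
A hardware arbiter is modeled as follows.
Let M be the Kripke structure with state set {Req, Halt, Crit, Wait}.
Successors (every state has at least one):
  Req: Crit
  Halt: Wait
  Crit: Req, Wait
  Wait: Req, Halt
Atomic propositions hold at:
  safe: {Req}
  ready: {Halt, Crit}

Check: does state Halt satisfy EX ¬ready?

Sat(¬ready) = {Req, Wait}
Sat(EX ¬ready) = {s : some successor in {Req, Wait}} = {Halt, Crit, Wait}
Halt ∈ Sat(EX ¬ready) = {Halt, Crit, Wait}, so the formula holds at Halt.

Yes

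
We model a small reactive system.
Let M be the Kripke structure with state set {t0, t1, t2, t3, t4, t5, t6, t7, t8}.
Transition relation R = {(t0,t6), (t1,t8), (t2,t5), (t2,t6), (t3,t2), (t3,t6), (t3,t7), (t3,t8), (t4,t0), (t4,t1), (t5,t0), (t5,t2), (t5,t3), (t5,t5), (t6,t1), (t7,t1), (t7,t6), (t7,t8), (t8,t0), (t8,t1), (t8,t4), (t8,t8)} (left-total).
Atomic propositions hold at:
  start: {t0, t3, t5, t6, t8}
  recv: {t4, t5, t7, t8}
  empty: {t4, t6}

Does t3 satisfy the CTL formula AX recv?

No

Sat(AX recv) = {s : every successor in {t4, t5, t7, t8}} = {t1}
t3 ∉ Sat(AX recv) = {t1}, so the formula does not hold at t3.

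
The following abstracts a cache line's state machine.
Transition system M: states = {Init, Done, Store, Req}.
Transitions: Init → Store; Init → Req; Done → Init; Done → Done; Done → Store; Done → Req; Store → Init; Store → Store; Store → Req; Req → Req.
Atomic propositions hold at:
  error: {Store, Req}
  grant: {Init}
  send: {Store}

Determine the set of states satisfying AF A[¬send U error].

{Init, Store, Req}

Sat(¬send) = {Init, Done, Req}
A[¬send U error]: least fixpoint, start Z0 = Sat(error) = {Store, Req}, add states in Sat(¬send) with every successor in Z. Z1 = {Init, Store, Req}; fixed.
Sat(A[¬send U error]) = {Init, Store, Req}
AF A[¬send U error]: least fixpoint, start Z0 = {Init, Store, Req}, add states with every successor in Z. Already a fixed point.
Sat(AF A[¬send U error]) = {Init, Store, Req}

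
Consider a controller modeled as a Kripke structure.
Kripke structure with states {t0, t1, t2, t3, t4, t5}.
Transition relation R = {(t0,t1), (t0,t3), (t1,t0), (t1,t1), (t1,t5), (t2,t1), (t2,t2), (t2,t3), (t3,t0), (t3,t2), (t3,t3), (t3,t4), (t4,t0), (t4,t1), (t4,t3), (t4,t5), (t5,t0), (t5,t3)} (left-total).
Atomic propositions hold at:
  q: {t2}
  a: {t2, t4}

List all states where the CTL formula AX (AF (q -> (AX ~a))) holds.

Sat(~a) = {t0, t1, t3, t5}
Sat(AX ~a) = {s : every successor in {t0, t1, t3, t5}} = {t0, t1, t4, t5}
Sat(q -> (AX ~a)) = {t0, t1, t3, t4, t5}
AF (q -> (AX ~a)): least fixpoint, start Z0 = {t0, t1, t3, t4, t5}, add states with every successor in Z. Already a fixed point.
Sat(AF (q -> (AX ~a))) = {t0, t1, t3, t4, t5}
Sat(AX (AF (q -> (AX ~a)))) = {s : every successor in {t0, t1, t3, t4, t5}} = {t0, t1, t4, t5}

{t0, t1, t4, t5}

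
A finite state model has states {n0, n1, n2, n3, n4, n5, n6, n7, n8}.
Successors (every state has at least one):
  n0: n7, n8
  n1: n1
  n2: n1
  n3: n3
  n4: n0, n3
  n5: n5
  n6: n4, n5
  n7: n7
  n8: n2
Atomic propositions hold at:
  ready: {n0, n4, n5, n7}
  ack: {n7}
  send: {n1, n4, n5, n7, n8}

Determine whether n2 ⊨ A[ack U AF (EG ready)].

No

EG ready: greatest fixpoint, start Z0 = {n0, n4, n5, n7}, keep only states in Sat with some successor in Z. Already a fixed point.
Sat(EG ready) = {n0, n4, n5, n7}
AF (EG ready): least fixpoint, start Z0 = {n0, n4, n5, n7}, add states with every successor in Z. Z1 = {n0, n4, n5, n6, n7}; fixed.
Sat(AF (EG ready)) = {n0, n4, n5, n6, n7}
A[ack U AF (EG ready)]: least fixpoint, start Z0 = Sat(AF (EG ready)) = {n0, n4, n5, n6, n7}, add states in Sat(ack) with every successor in Z. Already a fixed point.
Sat(A[ack U AF (EG ready)]) = {n0, n4, n5, n6, n7}
n2 ∉ Sat(A[ack U AF (EG ready)]) = {n0, n4, n5, n6, n7}, so the formula does not hold at n2.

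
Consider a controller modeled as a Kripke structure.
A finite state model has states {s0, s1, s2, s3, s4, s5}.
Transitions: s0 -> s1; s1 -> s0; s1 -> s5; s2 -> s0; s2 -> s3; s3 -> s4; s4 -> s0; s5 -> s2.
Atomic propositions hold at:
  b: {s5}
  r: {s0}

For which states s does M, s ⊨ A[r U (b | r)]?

{s0, s5}

Sat(b | r) = {s0, s5}
A[r U (b | r)]: least fixpoint, start Z0 = Sat((b | r)) = {s0, s5}, add states in Sat(r) with every successor in Z. Already a fixed point.
Sat(A[r U (b | r)]) = {s0, s5}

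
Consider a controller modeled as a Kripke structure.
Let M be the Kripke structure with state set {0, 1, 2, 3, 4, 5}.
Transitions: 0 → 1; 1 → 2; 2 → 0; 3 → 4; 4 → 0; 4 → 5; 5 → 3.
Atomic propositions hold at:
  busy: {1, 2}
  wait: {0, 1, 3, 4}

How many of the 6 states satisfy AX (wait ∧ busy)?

Sat(wait ∧ busy) = {1}
Sat(AX (wait ∧ busy)) = {s : every successor in {1}} = {0}
|Sat(AX (wait ∧ busy))| = |{0}| = 1.

1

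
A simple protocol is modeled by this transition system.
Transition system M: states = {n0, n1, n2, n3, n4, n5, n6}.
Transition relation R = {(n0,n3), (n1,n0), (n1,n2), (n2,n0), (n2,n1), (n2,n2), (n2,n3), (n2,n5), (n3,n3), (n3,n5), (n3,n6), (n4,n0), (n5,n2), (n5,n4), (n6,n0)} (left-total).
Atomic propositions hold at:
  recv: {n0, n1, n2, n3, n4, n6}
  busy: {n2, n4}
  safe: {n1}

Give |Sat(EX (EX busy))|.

4

Sat(EX busy) = {s : some successor in {n2, n4}} = {n1, n2, n5}
Sat(EX (EX busy)) = {s : some successor in {n1, n2, n5}} = {n1, n2, n3, n5}
|Sat(EX (EX busy))| = |{n1, n2, n3, n5}| = 4.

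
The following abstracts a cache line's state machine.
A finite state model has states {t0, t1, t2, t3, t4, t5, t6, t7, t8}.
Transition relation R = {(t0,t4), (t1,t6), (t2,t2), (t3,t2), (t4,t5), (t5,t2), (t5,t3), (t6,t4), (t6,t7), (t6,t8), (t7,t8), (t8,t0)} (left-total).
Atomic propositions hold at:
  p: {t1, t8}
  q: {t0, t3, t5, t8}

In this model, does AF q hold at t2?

No

AF q: least fixpoint, start Z0 = {t0, t3, t5, t8}, add states with every successor in Z. Z1 = {t0, t3, t4, t5, t7, t8}; Z2 = {t0, t3, t4, t5, t6, t7, t8}; Z3 = {t0, t1, t3, t4, t5, t6, t7, t8}; fixed.
Sat(AF q) = {t0, t1, t3, t4, t5, t6, t7, t8}
t2 ∉ Sat(AF q) = {t0, t1, t3, t4, t5, t6, t7, t8}, so the formula does not hold at t2.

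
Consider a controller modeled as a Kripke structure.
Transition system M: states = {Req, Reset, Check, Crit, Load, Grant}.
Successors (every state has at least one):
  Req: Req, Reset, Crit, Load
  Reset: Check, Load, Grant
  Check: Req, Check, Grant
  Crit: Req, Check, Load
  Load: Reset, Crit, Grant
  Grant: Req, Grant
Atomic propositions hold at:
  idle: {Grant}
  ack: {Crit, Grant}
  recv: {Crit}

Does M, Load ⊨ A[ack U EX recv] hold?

Yes

Sat(EX recv) = {s : some successor in {Crit}} = {Req, Load}
A[ack U EX recv]: least fixpoint, start Z0 = Sat(EX recv) = {Req, Load}, add states in Sat(ack) with every successor in Z. Already a fixed point.
Sat(A[ack U EX recv]) = {Req, Load}
Load ∈ Sat(A[ack U EX recv]) = {Req, Load}, so the formula holds at Load.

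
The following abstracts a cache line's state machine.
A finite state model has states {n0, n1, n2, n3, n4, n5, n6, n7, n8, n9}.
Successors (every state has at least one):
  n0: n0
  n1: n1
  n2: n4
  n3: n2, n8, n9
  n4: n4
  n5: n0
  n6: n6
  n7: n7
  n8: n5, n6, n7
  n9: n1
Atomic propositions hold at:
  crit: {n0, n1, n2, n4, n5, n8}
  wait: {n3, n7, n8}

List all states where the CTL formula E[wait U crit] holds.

E[wait U crit]: least fixpoint, start Z0 = Sat(crit) = {n0, n1, n2, n4, n5, n8}, add states in Sat(wait) with some successor in Z. Z1 = {n0, n1, n2, n3, n4, n5, n8}; fixed.
Sat(E[wait U crit]) = {n0, n1, n2, n3, n4, n5, n8}

{n0, n1, n2, n3, n4, n5, n8}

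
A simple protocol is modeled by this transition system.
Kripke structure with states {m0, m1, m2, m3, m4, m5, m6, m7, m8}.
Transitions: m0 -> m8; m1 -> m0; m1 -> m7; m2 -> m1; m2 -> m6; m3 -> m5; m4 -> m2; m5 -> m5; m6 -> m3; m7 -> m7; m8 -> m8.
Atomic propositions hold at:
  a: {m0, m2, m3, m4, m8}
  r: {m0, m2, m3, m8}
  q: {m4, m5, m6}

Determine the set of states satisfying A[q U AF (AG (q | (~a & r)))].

Sat(~a) = {m1, m5, m6, m7}
Sat(~a & r) = ∅
Sat(q | (~a & r)) = {m4, m5, m6}
AG (q | (~a & r)): greatest fixpoint, start Z0 = {m4, m5, m6}, keep only states in Sat with every successor in Z. Z1 = {m5}; fixed.
Sat(AG (q | (~a & r))) = {m5}
AF (AG (q | (~a & r))): least fixpoint, start Z0 = {m5}, add states with every successor in Z. Z1 = {m3, m5}; Z2 = {m3, m5, m6}; fixed.
Sat(AF (AG (q | (~a & r)))) = {m3, m5, m6}
A[q U AF (AG (q | (~a & r)))]: least fixpoint, start Z0 = Sat(AF (AG (q | (~a & r)))) = {m3, m5, m6}, add states in Sat(q) with every successor in Z. Already a fixed point.
Sat(A[q U AF (AG (q | (~a & r)))]) = {m3, m5, m6}

{m3, m5, m6}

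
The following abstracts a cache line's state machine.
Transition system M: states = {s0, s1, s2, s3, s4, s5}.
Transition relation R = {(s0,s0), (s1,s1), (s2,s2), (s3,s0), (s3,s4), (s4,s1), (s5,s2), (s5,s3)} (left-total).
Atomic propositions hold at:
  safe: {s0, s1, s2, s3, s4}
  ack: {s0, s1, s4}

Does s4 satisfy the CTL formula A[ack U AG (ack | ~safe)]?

Yes

Sat(~safe) = {s5}
Sat(ack | ~safe) = {s0, s1, s4, s5}
AG (ack | ~safe): greatest fixpoint, start Z0 = {s0, s1, s4, s5}, keep only states in Sat with every successor in Z. Z1 = {s0, s1, s4}; fixed.
Sat(AG (ack | ~safe)) = {s0, s1, s4}
A[ack U AG (ack | ~safe)]: least fixpoint, start Z0 = Sat(AG (ack | ~safe)) = {s0, s1, s4}, add states in Sat(ack) with every successor in Z. Already a fixed point.
Sat(A[ack U AG (ack | ~safe)]) = {s0, s1, s4}
s4 ∈ Sat(A[ack U AG (ack | ~safe)]) = {s0, s1, s4}, so the formula holds at s4.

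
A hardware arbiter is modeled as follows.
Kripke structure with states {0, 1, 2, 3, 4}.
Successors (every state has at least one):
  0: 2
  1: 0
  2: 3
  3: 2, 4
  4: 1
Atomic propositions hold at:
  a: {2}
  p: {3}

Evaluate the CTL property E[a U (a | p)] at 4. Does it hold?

No

Sat(a | p) = {2, 3}
E[a U (a | p)]: least fixpoint, start Z0 = Sat((a | p)) = {2, 3}, add states in Sat(a) with some successor in Z. Already a fixed point.
Sat(E[a U (a | p)]) = {2, 3}
4 ∉ Sat(E[a U (a | p)]) = {2, 3}, so the formula does not hold at 4.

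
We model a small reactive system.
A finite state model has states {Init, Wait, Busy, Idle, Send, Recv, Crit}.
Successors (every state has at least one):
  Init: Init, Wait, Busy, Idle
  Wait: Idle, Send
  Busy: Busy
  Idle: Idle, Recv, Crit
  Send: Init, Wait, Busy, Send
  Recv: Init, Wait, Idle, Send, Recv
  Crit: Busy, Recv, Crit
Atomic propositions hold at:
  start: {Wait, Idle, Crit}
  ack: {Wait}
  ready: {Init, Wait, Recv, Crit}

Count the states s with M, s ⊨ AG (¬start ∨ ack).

1

Sat(¬start) = {Init, Busy, Send, Recv}
Sat(¬start ∨ ack) = {Init, Wait, Busy, Send, Recv}
AG (¬start ∨ ack): greatest fixpoint, start Z0 = {Init, Wait, Busy, Send, Recv}, keep only states in Sat with every successor in Z. Z1 = {Busy, Send}; Z2 = {Busy}; fixed.
Sat(AG (¬start ∨ ack)) = {Busy}
|Sat(AG (¬start ∨ ack))| = |{Busy}| = 1.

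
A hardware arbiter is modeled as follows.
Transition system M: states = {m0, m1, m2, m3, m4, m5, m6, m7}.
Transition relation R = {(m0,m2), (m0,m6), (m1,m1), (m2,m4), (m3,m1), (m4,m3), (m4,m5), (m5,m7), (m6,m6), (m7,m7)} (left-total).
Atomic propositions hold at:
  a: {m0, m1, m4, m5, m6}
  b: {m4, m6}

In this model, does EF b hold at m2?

Yes

EF b: least fixpoint, start Z0 = {m4, m6}, add states with some successor in Z. Z1 = {m0, m2, m4, m6}; fixed.
Sat(EF b) = {m0, m2, m4, m6}
m2 ∈ Sat(EF b) = {m0, m2, m4, m6}, so the formula holds at m2.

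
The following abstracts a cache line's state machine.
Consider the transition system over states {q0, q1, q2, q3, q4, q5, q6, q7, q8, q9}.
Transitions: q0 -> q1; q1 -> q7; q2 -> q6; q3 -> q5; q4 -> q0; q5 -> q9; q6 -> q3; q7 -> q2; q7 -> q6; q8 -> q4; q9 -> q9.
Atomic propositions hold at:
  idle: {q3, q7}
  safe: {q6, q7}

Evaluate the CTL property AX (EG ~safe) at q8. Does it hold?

Sat(~safe) = {q0, q1, q2, q3, q4, q5, q8, q9}
EG ~safe: greatest fixpoint, start Z0 = {q0, q1, q2, q3, q4, q5, q8, q9}, keep only states in Sat with some successor in Z. Z1 = {q0, q3, q4, q5, q8, q9}; Z2 = {q3, q4, q5, q8, q9}; Z3 = {q3, q5, q8, q9}; Z4 = {q3, q5, q9}; fixed.
Sat(EG ~safe) = {q3, q5, q9}
Sat(AX (EG ~safe)) = {s : every successor in {q3, q5, q9}} = {q3, q5, q6, q9}
q8 ∉ Sat(AX (EG ~safe)) = {q3, q5, q6, q9}, so the formula does not hold at q8.

No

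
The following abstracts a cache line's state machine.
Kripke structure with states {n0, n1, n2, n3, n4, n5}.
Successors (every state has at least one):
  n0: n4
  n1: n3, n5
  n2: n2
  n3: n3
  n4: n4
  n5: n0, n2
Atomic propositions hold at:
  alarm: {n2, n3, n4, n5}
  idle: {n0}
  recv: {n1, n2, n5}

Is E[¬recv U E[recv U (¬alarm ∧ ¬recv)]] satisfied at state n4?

No

Sat(¬recv) = {n0, n3, n4}
Sat(¬alarm) = {n0, n1}
Sat(¬alarm ∧ ¬recv) = {n0}
E[recv U (¬alarm ∧ ¬recv)]: least fixpoint, start Z0 = Sat((¬alarm ∧ ¬recv)) = {n0}, add states in Sat(recv) with some successor in Z. Z1 = {n0, n5}; Z2 = {n0, n1, n5}; fixed.
Sat(E[recv U (¬alarm ∧ ¬recv)]) = {n0, n1, n5}
E[¬recv U E[recv U (¬alarm ∧ ¬recv)]]: least fixpoint, start Z0 = Sat(E[recv U (¬alarm ∧ ¬recv)]) = {n0, n1, n5}, add states in Sat(¬recv) with some successor in Z. Already a fixed point.
Sat(E[¬recv U E[recv U (¬alarm ∧ ¬recv)]]) = {n0, n1, n5}
n4 ∉ Sat(E[¬recv U E[recv U (¬alarm ∧ ¬recv)]]) = {n0, n1, n5}, so the formula does not hold at n4.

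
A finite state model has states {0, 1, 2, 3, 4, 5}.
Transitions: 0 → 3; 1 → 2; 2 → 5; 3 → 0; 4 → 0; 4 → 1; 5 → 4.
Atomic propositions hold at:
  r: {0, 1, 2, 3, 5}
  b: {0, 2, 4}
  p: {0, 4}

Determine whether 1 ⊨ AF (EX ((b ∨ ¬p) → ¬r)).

Yes

Sat(¬p) = {1, 2, 3, 5}
Sat(b ∨ ¬p) = {0, 1, 2, 3, 4, 5}
Sat(¬r) = {4}
Sat((b ∨ ¬p) → ¬r) = {4}
Sat(EX ((b ∨ ¬p) → ¬r)) = {s : some successor in {4}} = {5}
AF (EX ((b ∨ ¬p) → ¬r)): least fixpoint, start Z0 = {5}, add states with every successor in Z. Z1 = {2, 5}; Z2 = {1, 2, 5}; fixed.
Sat(AF (EX ((b ∨ ¬p) → ¬r))) = {1, 2, 5}
1 ∈ Sat(AF (EX ((b ∨ ¬p) → ¬r))) = {1, 2, 5}, so the formula holds at 1.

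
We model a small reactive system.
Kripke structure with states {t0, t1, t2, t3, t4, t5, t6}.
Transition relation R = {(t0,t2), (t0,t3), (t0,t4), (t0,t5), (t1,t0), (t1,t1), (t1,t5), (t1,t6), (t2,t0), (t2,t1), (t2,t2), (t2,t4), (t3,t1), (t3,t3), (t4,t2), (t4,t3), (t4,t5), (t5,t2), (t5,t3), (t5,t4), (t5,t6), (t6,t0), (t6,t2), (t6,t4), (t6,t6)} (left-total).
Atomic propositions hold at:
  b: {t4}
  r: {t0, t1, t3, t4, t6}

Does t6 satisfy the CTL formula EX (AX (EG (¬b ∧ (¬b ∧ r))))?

Sat(¬b) = {t0, t1, t2, t3, t5, t6}
Sat(¬b ∧ r) = {t0, t1, t3, t6}
Sat(¬b ∧ (¬b ∧ r)) = {t0, t1, t3, t6}
EG (¬b ∧ (¬b ∧ r)): greatest fixpoint, start Z0 = {t0, t1, t3, t6}, keep only states in Sat with some successor in Z. Already a fixed point.
Sat(EG (¬b ∧ (¬b ∧ r))) = {t0, t1, t3, t6}
Sat(AX (EG (¬b ∧ (¬b ∧ r)))) = {s : every successor in {t0, t1, t3, t6}} = {t3}
Sat(EX (AX (EG (¬b ∧ (¬b ∧ r))))) = {s : some successor in {t3}} = {t0, t3, t4, t5}
t6 ∉ Sat(EX (AX (EG (¬b ∧ (¬b ∧ r))))) = {t0, t3, t4, t5}, so the formula does not hold at t6.

No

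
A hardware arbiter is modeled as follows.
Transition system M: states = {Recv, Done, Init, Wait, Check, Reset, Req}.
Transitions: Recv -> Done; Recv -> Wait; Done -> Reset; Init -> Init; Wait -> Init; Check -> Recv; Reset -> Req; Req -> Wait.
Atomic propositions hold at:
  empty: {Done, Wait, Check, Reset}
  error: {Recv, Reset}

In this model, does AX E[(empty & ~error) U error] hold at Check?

Yes

Sat(~error) = {Done, Init, Wait, Check, Req}
Sat(empty & ~error) = {Done, Wait, Check}
E[(empty & ~error) U error]: least fixpoint, start Z0 = Sat(error) = {Recv, Reset}, add states in Sat(empty & ~error) with some successor in Z. Z1 = {Recv, Done, Check, Reset}; fixed.
Sat(E[(empty & ~error) U error]) = {Recv, Done, Check, Reset}
Sat(AX E[(empty & ~error) U error]) = {s : every successor in {Recv, Done, Check, Reset}} = {Done, Check}
Check ∈ Sat(AX E[(empty & ~error) U error]) = {Done, Check}, so the formula holds at Check.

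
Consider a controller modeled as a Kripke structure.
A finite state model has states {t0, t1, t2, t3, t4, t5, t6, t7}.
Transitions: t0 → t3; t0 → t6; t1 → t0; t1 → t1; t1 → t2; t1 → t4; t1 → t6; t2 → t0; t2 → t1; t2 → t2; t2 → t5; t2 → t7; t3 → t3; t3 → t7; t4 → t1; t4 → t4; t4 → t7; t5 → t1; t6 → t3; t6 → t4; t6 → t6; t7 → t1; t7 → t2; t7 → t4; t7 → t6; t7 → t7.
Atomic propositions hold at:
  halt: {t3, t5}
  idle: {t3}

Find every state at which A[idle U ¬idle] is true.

Sat(¬idle) = {t0, t1, t2, t4, t5, t6, t7}
A[idle U ¬idle]: least fixpoint, start Z0 = Sat(¬idle) = {t0, t1, t2, t4, t5, t6, t7}, add states in Sat(idle) with every successor in Z. Already a fixed point.
Sat(A[idle U ¬idle]) = {t0, t1, t2, t4, t5, t6, t7}

{t0, t1, t2, t4, t5, t6, t7}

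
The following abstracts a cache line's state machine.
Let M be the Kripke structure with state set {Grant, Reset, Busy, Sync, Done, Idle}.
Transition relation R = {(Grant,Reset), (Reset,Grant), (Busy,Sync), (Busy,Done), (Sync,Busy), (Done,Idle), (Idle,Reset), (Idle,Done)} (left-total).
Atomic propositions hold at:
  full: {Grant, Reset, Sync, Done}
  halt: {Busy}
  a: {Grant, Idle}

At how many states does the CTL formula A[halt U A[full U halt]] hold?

A[full U halt]: least fixpoint, start Z0 = Sat(halt) = {Busy}, add states in Sat(full) with every successor in Z. Z1 = {Busy, Sync}; fixed.
Sat(A[full U halt]) = {Busy, Sync}
A[halt U A[full U halt]]: least fixpoint, start Z0 = Sat(A[full U halt]) = {Busy, Sync}, add states in Sat(halt) with every successor in Z. Already a fixed point.
Sat(A[halt U A[full U halt]]) = {Busy, Sync}
|Sat(A[halt U A[full U halt]])| = |{Busy, Sync}| = 2.

2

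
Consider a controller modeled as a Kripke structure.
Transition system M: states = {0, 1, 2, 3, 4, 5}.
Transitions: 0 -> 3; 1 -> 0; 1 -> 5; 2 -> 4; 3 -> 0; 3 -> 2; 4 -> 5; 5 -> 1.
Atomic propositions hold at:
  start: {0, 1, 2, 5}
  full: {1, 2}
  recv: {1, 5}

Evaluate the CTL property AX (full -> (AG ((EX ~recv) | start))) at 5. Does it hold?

Sat(~recv) = {0, 2, 3, 4}
Sat(EX ~recv) = {s : some successor in {0, 2, 3, 4}} = {0, 1, 2, 3}
Sat((EX ~recv) | start) = {0, 1, 2, 3, 5}
AG ((EX ~recv) | start): greatest fixpoint, start Z0 = {0, 1, 2, 3, 5}, keep only states in Sat with every successor in Z. Z1 = {0, 1, 3, 5}; Z2 = {0, 1, 5}; Z3 = {1, 5}; Z4 = {5}; Z5 = ∅; fixed.
Sat(AG ((EX ~recv) | start)) = ∅
Sat(full -> (AG ((EX ~recv) | start))) = {0, 3, 4, 5}
Sat(AX (full -> (AG ((EX ~recv) | start)))) = {s : every successor in {0, 3, 4, 5}} = {0, 1, 2, 4}
5 ∉ Sat(AX (full -> (AG ((EX ~recv) | start)))) = {0, 1, 2, 4}, so the formula does not hold at 5.

No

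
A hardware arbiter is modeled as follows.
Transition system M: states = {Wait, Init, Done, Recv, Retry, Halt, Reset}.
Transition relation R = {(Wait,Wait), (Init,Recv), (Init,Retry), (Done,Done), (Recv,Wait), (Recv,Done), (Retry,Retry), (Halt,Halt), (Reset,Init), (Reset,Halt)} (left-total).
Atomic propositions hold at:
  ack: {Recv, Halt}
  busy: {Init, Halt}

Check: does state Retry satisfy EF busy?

No

EF busy: least fixpoint, start Z0 = {Init, Halt}, add states with some successor in Z. Z1 = {Init, Halt, Reset}; fixed.
Sat(EF busy) = {Init, Halt, Reset}
Retry ∉ Sat(EF busy) = {Init, Halt, Reset}, so the formula does not hold at Retry.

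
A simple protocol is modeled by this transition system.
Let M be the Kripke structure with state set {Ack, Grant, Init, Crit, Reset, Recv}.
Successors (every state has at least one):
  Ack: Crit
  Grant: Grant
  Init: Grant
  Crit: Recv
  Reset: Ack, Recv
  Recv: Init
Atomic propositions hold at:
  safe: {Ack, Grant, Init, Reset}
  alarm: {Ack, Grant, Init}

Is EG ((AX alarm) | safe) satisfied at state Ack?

Sat(AX alarm) = {s : every successor in {Ack, Grant, Init}} = {Grant, Init, Recv}
Sat((AX alarm) | safe) = {Ack, Grant, Init, Reset, Recv}
EG ((AX alarm) | safe): greatest fixpoint, start Z0 = {Ack, Grant, Init, Reset, Recv}, keep only states in Sat with some successor in Z. Z1 = {Grant, Init, Reset, Recv}; fixed.
Sat(EG ((AX alarm) | safe)) = {Grant, Init, Reset, Recv}
Ack ∉ Sat(EG ((AX alarm) | safe)) = {Grant, Init, Reset, Recv}, so the formula does not hold at Ack.

No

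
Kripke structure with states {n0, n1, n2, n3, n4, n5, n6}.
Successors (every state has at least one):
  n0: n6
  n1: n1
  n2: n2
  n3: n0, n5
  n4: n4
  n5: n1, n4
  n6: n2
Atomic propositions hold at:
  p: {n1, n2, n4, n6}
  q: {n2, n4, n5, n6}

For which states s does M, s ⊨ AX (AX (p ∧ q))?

Sat(p ∧ q) = {n2, n4, n6}
Sat(AX (p ∧ q)) = {s : every successor in {n2, n4, n6}} = {n0, n2, n4, n6}
Sat(AX (AX (p ∧ q))) = {s : every successor in {n0, n2, n4, n6}} = {n0, n2, n4, n6}

{n0, n2, n4, n6}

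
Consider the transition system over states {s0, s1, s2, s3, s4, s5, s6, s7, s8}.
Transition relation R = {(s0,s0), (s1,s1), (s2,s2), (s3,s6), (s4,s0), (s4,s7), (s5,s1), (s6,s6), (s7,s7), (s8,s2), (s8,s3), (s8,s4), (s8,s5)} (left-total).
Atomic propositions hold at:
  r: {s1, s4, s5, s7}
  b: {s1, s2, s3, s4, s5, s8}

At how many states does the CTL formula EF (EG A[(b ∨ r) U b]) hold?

Sat(b ∨ r) = {s1, s2, s3, s4, s5, s7, s8}
A[(b ∨ r) U b]: least fixpoint, start Z0 = Sat(b) = {s1, s2, s3, s4, s5, s8}, add states in Sat(b ∨ r) with every successor in Z. Already a fixed point.
Sat(A[(b ∨ r) U b]) = {s1, s2, s3, s4, s5, s8}
EG A[(b ∨ r) U b]: greatest fixpoint, start Z0 = {s1, s2, s3, s4, s5, s8}, keep only states in Sat with some successor in Z. Z1 = {s1, s2, s5, s8}; fixed.
Sat(EG A[(b ∨ r) U b]) = {s1, s2, s5, s8}
EF (EG A[(b ∨ r) U b]): least fixpoint, start Z0 = {s1, s2, s5, s8}, add states with some successor in Z. Already a fixed point.
Sat(EF (EG A[(b ∨ r) U b])) = {s1, s2, s5, s8}
|Sat(EF (EG A[(b ∨ r) U b]))| = |{s1, s2, s5, s8}| = 4.

4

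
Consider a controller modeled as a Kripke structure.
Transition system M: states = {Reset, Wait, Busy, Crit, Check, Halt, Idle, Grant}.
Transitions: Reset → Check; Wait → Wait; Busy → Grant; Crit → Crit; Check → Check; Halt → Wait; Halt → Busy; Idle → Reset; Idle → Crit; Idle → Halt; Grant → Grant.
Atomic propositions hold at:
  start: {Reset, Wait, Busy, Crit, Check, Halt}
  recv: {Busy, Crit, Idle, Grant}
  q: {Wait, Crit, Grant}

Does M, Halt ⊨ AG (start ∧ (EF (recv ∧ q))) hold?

Sat(recv ∧ q) = {Crit, Grant}
EF (recv ∧ q): least fixpoint, start Z0 = {Crit, Grant}, add states with some successor in Z. Z1 = {Busy, Crit, Idle, Grant}; Z2 = {Busy, Crit, Halt, Idle, Grant}; fixed.
Sat(EF (recv ∧ q)) = {Busy, Crit, Halt, Idle, Grant}
Sat(start ∧ (EF (recv ∧ q))) = {Busy, Crit, Halt}
AG (start ∧ (EF (recv ∧ q))): greatest fixpoint, start Z0 = {Busy, Crit, Halt}, keep only states in Sat with every successor in Z. Z1 = {Crit}; fixed.
Sat(AG (start ∧ (EF (recv ∧ q)))) = {Crit}
Halt ∉ Sat(AG (start ∧ (EF (recv ∧ q)))) = {Crit}, so the formula does not hold at Halt.

No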